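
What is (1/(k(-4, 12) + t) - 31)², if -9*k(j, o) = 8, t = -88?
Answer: 615486481/640000 ≈ 961.70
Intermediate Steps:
k(j, o) = -8/9 (k(j, o) = -⅑*8 = -8/9)
(1/(k(-4, 12) + t) - 31)² = (1/(-8/9 - 88) - 31)² = (1/(-800/9) - 31)² = (-9/800 - 31)² = (-24809/800)² = 615486481/640000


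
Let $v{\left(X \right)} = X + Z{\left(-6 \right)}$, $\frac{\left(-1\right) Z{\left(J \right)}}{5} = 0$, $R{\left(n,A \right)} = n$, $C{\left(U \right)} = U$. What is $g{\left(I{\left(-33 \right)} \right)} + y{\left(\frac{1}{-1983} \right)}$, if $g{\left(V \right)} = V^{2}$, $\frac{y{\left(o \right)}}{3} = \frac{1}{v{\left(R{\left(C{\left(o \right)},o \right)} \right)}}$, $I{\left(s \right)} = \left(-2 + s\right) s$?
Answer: $1328076$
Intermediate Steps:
$I{\left(s \right)} = s \left(-2 + s\right)$
$Z{\left(J \right)} = 0$ ($Z{\left(J \right)} = \left(-5\right) 0 = 0$)
$v{\left(X \right)} = X$ ($v{\left(X \right)} = X + 0 = X$)
$y{\left(o \right)} = \frac{3}{o}$
$g{\left(I{\left(-33 \right)} \right)} + y{\left(\frac{1}{-1983} \right)} = \left(- 33 \left(-2 - 33\right)\right)^{2} + \frac{3}{\frac{1}{-1983}} = \left(\left(-33\right) \left(-35\right)\right)^{2} + \frac{3}{- \frac{1}{1983}} = 1155^{2} + 3 \left(-1983\right) = 1334025 - 5949 = 1328076$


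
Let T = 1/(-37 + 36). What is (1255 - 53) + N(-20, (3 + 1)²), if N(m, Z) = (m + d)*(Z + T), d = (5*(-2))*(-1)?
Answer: 1052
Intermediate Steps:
d = 10 (d = -10*(-1) = 10)
T = -1 (T = 1/(-1) = -1)
N(m, Z) = (-1 + Z)*(10 + m) (N(m, Z) = (m + 10)*(Z - 1) = (10 + m)*(-1 + Z) = (-1 + Z)*(10 + m))
(1255 - 53) + N(-20, (3 + 1)²) = (1255 - 53) + (-10 - 1*(-20) + 10*(3 + 1)² + (3 + 1)²*(-20)) = 1202 + (-10 + 20 + 10*4² + 4²*(-20)) = 1202 + (-10 + 20 + 10*16 + 16*(-20)) = 1202 + (-10 + 20 + 160 - 320) = 1202 - 150 = 1052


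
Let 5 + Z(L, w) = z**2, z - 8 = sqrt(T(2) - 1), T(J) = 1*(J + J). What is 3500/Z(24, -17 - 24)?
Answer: 54250/769 - 14000*sqrt(3)/769 ≈ 39.013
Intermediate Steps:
T(J) = 2*J (T(J) = 1*(2*J) = 2*J)
z = 8 + sqrt(3) (z = 8 + sqrt(2*2 - 1) = 8 + sqrt(4 - 1) = 8 + sqrt(3) ≈ 9.7321)
Z(L, w) = -5 + (8 + sqrt(3))**2
3500/Z(24, -17 - 24) = 3500/(62 + 16*sqrt(3))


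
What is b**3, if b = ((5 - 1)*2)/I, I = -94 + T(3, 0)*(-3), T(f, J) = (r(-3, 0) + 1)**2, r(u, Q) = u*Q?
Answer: -512/912673 ≈ -0.00056099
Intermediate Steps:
r(u, Q) = Q*u
T(f, J) = 1 (T(f, J) = (0*(-3) + 1)**2 = (0 + 1)**2 = 1**2 = 1)
I = -97 (I = -94 + 1*(-3) = -94 - 3 = -97)
b = -8/97 (b = ((5 - 1)*2)/(-97) = (4*2)*(-1/97) = 8*(-1/97) = -8/97 ≈ -0.082474)
b**3 = (-8/97)**3 = -512/912673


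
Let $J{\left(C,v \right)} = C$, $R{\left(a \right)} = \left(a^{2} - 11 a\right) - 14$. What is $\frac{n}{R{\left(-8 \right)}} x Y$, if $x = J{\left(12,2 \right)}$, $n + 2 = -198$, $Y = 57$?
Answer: $- \frac{22800}{23} \approx -991.3$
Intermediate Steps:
$n = -200$ ($n = -2 - 198 = -200$)
$R{\left(a \right)} = -14 + a^{2} - 11 a$
$x = 12$
$\frac{n}{R{\left(-8 \right)}} x Y = - \frac{200}{-14 + \left(-8\right)^{2} - -88} \cdot 12 \cdot 57 = - \frac{200}{-14 + 64 + 88} \cdot 12 \cdot 57 = - \frac{200}{138} \cdot 12 \cdot 57 = \left(-200\right) \frac{1}{138} \cdot 12 \cdot 57 = \left(- \frac{100}{69}\right) 12 \cdot 57 = \left(- \frac{400}{23}\right) 57 = - \frac{22800}{23}$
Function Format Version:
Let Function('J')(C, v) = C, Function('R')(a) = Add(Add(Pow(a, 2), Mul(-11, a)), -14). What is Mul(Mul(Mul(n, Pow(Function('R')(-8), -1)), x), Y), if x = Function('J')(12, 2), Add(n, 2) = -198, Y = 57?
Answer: Rational(-22800, 23) ≈ -991.30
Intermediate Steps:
n = -200 (n = Add(-2, -198) = -200)
Function('R')(a) = Add(-14, Pow(a, 2), Mul(-11, a))
x = 12
Mul(Mul(Mul(n, Pow(Function('R')(-8), -1)), x), Y) = Mul(Mul(Mul(-200, Pow(Add(-14, Pow(-8, 2), Mul(-11, -8)), -1)), 12), 57) = Mul(Mul(Mul(-200, Pow(Add(-14, 64, 88), -1)), 12), 57) = Mul(Mul(Mul(-200, Pow(138, -1)), 12), 57) = Mul(Mul(Mul(-200, Rational(1, 138)), 12), 57) = Mul(Mul(Rational(-100, 69), 12), 57) = Mul(Rational(-400, 23), 57) = Rational(-22800, 23)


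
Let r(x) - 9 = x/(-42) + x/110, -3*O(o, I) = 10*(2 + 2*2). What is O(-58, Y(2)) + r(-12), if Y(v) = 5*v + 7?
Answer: -4167/385 ≈ -10.823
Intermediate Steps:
Y(v) = 7 + 5*v
O(o, I) = -20 (O(o, I) = -10*(2 + 2*2)/3 = -10*(2 + 4)/3 = -10*6/3 = -⅓*60 = -20)
r(x) = 9 - 17*x/1155 (r(x) = 9 + (x/(-42) + x/110) = 9 + (x*(-1/42) + x*(1/110)) = 9 + (-x/42 + x/110) = 9 - 17*x/1155)
O(-58, Y(2)) + r(-12) = -20 + (9 - 17/1155*(-12)) = -20 + (9 + 68/385) = -20 + 3533/385 = -4167/385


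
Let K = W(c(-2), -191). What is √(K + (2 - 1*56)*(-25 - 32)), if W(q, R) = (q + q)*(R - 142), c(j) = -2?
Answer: 21*√10 ≈ 66.408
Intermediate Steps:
W(q, R) = 2*q*(-142 + R) (W(q, R) = (2*q)*(-142 + R) = 2*q*(-142 + R))
K = 1332 (K = 2*(-2)*(-142 - 191) = 2*(-2)*(-333) = 1332)
√(K + (2 - 1*56)*(-25 - 32)) = √(1332 + (2 - 1*56)*(-25 - 32)) = √(1332 + (2 - 56)*(-57)) = √(1332 - 54*(-57)) = √(1332 + 3078) = √4410 = 21*√10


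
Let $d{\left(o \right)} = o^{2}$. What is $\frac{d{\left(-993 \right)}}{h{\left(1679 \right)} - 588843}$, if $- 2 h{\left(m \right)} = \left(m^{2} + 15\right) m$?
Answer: $- \frac{986049}{2367186355} \approx -0.00041655$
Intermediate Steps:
$h{\left(m \right)} = - \frac{m \left(15 + m^{2}\right)}{2}$ ($h{\left(m \right)} = - \frac{\left(m^{2} + 15\right) m}{2} = - \frac{\left(15 + m^{2}\right) m}{2} = - \frac{m \left(15 + m^{2}\right)}{2}$)
$\frac{d{\left(-993 \right)}}{h{\left(1679 \right)} - 588843} = \frac{\left(-993\right)^{2}}{\left(- \frac{1}{2}\right) 1679 \left(15 + 1679^{2}\right) - 588843} = \frac{986049}{\left(- \frac{1}{2}\right) 1679 \left(15 + 2819041\right) - 588843} = \frac{986049}{\left(- \frac{1}{2}\right) 1679 \cdot 2819056 - 588843} = \frac{986049}{-2366597512 - 588843} = \frac{986049}{-2367186355} = 986049 \left(- \frac{1}{2367186355}\right) = - \frac{986049}{2367186355}$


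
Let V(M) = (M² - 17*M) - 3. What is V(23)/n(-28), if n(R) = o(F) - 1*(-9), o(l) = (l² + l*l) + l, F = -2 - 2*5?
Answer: 9/19 ≈ 0.47368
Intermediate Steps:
F = -12 (F = -2 - 10 = -12)
o(l) = l + 2*l² (o(l) = (l² + l²) + l = 2*l² + l = l + 2*l²)
n(R) = 285 (n(R) = -12*(1 + 2*(-12)) - 1*(-9) = -12*(1 - 24) + 9 = -12*(-23) + 9 = 276 + 9 = 285)
V(M) = -3 + M² - 17*M
V(23)/n(-28) = (-3 + 23² - 17*23)/285 = (-3 + 529 - 391)*(1/285) = 135*(1/285) = 9/19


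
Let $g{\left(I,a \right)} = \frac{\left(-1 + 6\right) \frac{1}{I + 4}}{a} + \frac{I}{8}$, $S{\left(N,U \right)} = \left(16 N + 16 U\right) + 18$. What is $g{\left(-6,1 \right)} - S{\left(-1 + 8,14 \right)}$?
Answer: $- \frac{1429}{4} \approx -357.25$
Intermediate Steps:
$S{\left(N,U \right)} = 18 + 16 N + 16 U$
$g{\left(I,a \right)} = \frac{I}{8} + \frac{5}{a \left(4 + I\right)}$ ($g{\left(I,a \right)} = \frac{5 \frac{1}{4 + I}}{a} + I \frac{1}{8} = \frac{5}{a \left(4 + I\right)} + \frac{I}{8} = \frac{I}{8} + \frac{5}{a \left(4 + I\right)}$)
$g{\left(-6,1 \right)} - S{\left(-1 + 8,14 \right)} = \frac{40 + 1 \left(-6\right)^{2} + 4 \left(-6\right) 1}{8 \cdot 1 \left(4 - 6\right)} - \left(18 + 16 \left(-1 + 8\right) + 16 \cdot 14\right) = \frac{1}{8} \cdot 1 \frac{1}{-2} \left(40 + 1 \cdot 36 - 24\right) - \left(18 + 16 \cdot 7 + 224\right) = \frac{1}{8} \cdot 1 \left(- \frac{1}{2}\right) \left(40 + 36 - 24\right) - \left(18 + 112 + 224\right) = \frac{1}{8} \cdot 1 \left(- \frac{1}{2}\right) 52 - 354 = - \frac{13}{4} - 354 = - \frac{1429}{4}$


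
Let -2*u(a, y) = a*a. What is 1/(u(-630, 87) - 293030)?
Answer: -1/491480 ≈ -2.0347e-6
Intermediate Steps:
u(a, y) = -a**2/2 (u(a, y) = -a*a/2 = -a**2/2)
1/(u(-630, 87) - 293030) = 1/(-1/2*(-630)**2 - 293030) = 1/(-1/2*396900 - 293030) = 1/(-198450 - 293030) = 1/(-491480) = -1/491480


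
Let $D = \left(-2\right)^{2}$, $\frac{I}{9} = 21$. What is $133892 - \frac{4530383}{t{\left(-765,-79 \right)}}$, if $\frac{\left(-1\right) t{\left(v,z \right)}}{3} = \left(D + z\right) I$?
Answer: $\frac{5689226917}{42525} \approx 1.3379 \cdot 10^{5}$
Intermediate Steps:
$I = 189$ ($I = 9 \cdot 21 = 189$)
$D = 4$
$t{\left(v,z \right)} = -2268 - 567 z$ ($t{\left(v,z \right)} = - 3 \left(4 + z\right) 189 = - 3 \left(756 + 189 z\right) = -2268 - 567 z$)
$133892 - \frac{4530383}{t{\left(-765,-79 \right)}} = 133892 - \frac{4530383}{-2268 - -44793} = 133892 - \frac{4530383}{-2268 + 44793} = 133892 - \frac{4530383}{42525} = \frac{5689226917}{42525}$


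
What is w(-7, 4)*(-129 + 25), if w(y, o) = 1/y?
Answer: 104/7 ≈ 14.857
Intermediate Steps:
w(-7, 4)*(-129 + 25) = (-129 + 25)/(-7) = -⅐*(-104) = 104/7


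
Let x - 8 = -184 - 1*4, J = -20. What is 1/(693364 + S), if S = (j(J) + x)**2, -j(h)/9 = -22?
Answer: 1/693688 ≈ 1.4416e-6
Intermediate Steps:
x = -180 (x = 8 + (-184 - 1*4) = 8 + (-184 - 4) = 8 - 188 = -180)
j(h) = 198 (j(h) = -9*(-22) = 198)
S = 324 (S = (198 - 180)**2 = 18**2 = 324)
1/(693364 + S) = 1/(693364 + 324) = 1/693688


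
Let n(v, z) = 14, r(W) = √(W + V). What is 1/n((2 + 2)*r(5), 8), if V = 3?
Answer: 1/14 ≈ 0.071429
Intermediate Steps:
r(W) = √(3 + W) (r(W) = √(W + 3) = √(3 + W))
1/n((2 + 2)*r(5), 8) = 1/14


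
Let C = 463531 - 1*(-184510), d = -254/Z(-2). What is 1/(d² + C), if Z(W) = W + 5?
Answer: 9/5896885 ≈ 1.5262e-6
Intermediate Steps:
Z(W) = 5 + W
d = -254/3 (d = -254/(5 - 2) = -254/3 ≈ -84.667)
C = 648041 (C = 463531 + 184510 = 648041)
1/(d² + C) = 1/((-254/3)² + 648041) = 1/(64516/9 + 648041) = 1/(5896885/9) = 9/5896885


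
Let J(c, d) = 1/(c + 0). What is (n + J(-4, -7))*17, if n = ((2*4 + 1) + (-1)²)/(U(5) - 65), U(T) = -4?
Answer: -1853/276 ≈ -6.7138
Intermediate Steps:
J(c, d) = 1/c
n = -10/69 (n = ((2*4 + 1) + (-1)²)/(-4 - 65) = ((8 + 1) + 1)/(-69) = (9 + 1)*(-1/69) = 10*(-1/69) = -10/69 ≈ -0.14493)
(n + J(-4, -7))*17 = (-10/69 + 1/(-4))*17 = (-10/69 - ¼)*17 = -109/276*17 = -1853/276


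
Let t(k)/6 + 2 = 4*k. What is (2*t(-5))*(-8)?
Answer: 2112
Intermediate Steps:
t(k) = -12 + 24*k (t(k) = -12 + 6*(4*k) = -12 + 24*k)
(2*t(-5))*(-8) = (2*(-12 + 24*(-5)))*(-8) = (2*(-12 - 120))*(-8) = (2*(-132))*(-8) = -264*(-8) = 2112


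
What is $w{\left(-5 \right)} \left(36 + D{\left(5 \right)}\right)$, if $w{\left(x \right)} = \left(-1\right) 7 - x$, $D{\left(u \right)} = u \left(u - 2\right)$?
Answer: $-102$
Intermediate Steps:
$D{\left(u \right)} = u \left(-2 + u\right)$
$w{\left(x \right)} = -7 - x$
$w{\left(-5 \right)} \left(36 + D{\left(5 \right)}\right) = \left(-7 - -5\right) \left(36 + 5 \left(-2 + 5\right)\right) = \left(-7 + 5\right) \left(36 + 5 \cdot 3\right) = - 2 \left(36 + 15\right) = \left(-2\right) 51 = -102$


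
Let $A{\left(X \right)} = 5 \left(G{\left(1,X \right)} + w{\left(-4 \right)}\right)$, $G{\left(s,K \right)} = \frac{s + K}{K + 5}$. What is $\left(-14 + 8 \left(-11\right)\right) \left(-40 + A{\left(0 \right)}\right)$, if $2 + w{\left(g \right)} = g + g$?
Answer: $9078$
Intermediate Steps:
$G{\left(s,K \right)} = \frac{K + s}{5 + K}$
$w{\left(g \right)} = -2 + 2 g$ ($w{\left(g \right)} = -2 + \left(g + g\right) = -2 + 2 g$)
$A{\left(X \right)} = -50 + \frac{5 \left(1 + X\right)}{5 + X}$ ($A{\left(X \right)} = 5 \left(\frac{X + 1}{5 + X} + \left(-2 + 2 \left(-4\right)\right)\right) = 5 \left(\frac{1 + X}{5 + X} - 10\right) = 5 \left(-10 + \frac{1 + X}{5 + X}\right) = -50 + \frac{5 \left(1 + X\right)}{5 + X}$)
$\left(-14 + 8 \left(-11\right)\right) \left(-40 + A{\left(0 \right)}\right) = \left(-14 + 8 \left(-11\right)\right) \left(-40 + \frac{5 \left(-49 - 0\right)}{5 + 0}\right) = \left(-14 - 88\right) \left(-40 + \frac{5 \left(-49 + 0\right)}{5}\right) = - 102 \left(-40 + 5 \cdot \frac{1}{5} \left(-49\right)\right) = - 102 \left(-40 - 49\right) = \left(-102\right) \left(-89\right) = 9078$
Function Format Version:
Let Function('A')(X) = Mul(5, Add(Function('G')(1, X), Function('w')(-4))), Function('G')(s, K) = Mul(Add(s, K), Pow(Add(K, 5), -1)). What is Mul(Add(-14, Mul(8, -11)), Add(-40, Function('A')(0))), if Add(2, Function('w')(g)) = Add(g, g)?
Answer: 9078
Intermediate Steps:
Function('G')(s, K) = Mul(Pow(Add(5, K), -1), Add(K, s)) (Function('G')(s, K) = Mul(Add(K, s), Pow(Add(5, K), -1)) = Mul(Pow(Add(5, K), -1), Add(K, s)))
Function('w')(g) = Add(-2, Mul(2, g)) (Function('w')(g) = Add(-2, Add(g, g)) = Add(-2, Mul(2, g)))
Function('A')(X) = Add(-50, Mul(5, Pow(Add(5, X), -1), Add(1, X))) (Function('A')(X) = Mul(5, Add(Mul(Pow(Add(5, X), -1), Add(X, 1)), Add(-2, Mul(2, -4)))) = Mul(5, Add(Mul(Pow(Add(5, X), -1), Add(1, X)), Add(-2, -8))) = Mul(5, Add(Mul(Pow(Add(5, X), -1), Add(1, X)), -10)) = Mul(5, Add(-10, Mul(Pow(Add(5, X), -1), Add(1, X)))) = Add(-50, Mul(5, Pow(Add(5, X), -1), Add(1, X))))
Mul(Add(-14, Mul(8, -11)), Add(-40, Function('A')(0))) = Mul(Add(-14, Mul(8, -11)), Add(-40, Mul(5, Pow(Add(5, 0), -1), Add(-49, Mul(-9, 0))))) = Mul(Add(-14, -88), Add(-40, Mul(5, Pow(5, -1), Add(-49, 0)))) = Mul(-102, Add(-40, Mul(5, Rational(1, 5), -49))) = Mul(-102, Add(-40, -49)) = Mul(-102, -89) = 9078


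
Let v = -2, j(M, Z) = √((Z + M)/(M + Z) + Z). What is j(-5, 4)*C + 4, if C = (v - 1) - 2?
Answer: 4 - 5*√5 ≈ -7.1803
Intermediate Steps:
j(M, Z) = √(1 + Z) (j(M, Z) = √((M + Z)/(M + Z) + Z) = √(1 + Z))
C = -5 (C = (-2 - 1) - 2 = -3 - 2 = -5)
j(-5, 4)*C + 4 = √((-5 + 4 + 4*(-5 + 4))/(-5 + 4))*(-5) + 4 = √((-5 + 4 + 4*(-1))/(-1))*(-5) + 4 = √(-(-5 + 4 - 4))*(-5) + 4 = √(-1*(-5))*(-5) + 4 = √5*(-5) + 4 = -5*√5 + 4 = 4 - 5*√5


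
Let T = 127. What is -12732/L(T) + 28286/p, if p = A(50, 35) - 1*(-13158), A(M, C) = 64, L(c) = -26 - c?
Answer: 28778377/337161 ≈ 85.355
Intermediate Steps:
p = 13222 (p = 64 - 1*(-13158) = 64 + 13158 = 13222)
-12732/L(T) + 28286/p = -12732/(-26 - 1*127) + 28286/13222 = -12732/(-26 - 127) + 28286*(1/13222) = -12732/(-153) + 14143/6611 = -12732*(-1/153) + 14143/6611 = 4244/51 + 14143/6611 = 28778377/337161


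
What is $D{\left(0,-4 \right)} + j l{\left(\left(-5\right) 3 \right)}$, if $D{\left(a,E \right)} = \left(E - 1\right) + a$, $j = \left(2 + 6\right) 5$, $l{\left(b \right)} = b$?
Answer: $-605$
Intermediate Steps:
$j = 40$ ($j = 8 \cdot 5 = 40$)
$D{\left(a,E \right)} = -1 + E + a$ ($D{\left(a,E \right)} = \left(-1 + E\right) + a = -1 + E + a$)
$D{\left(0,-4 \right)} + j l{\left(\left(-5\right) 3 \right)} = \left(-1 - 4 + 0\right) + 40 \left(\left(-5\right) 3\right) = -5 + 40 \left(-15\right) = -5 - 600 = -605$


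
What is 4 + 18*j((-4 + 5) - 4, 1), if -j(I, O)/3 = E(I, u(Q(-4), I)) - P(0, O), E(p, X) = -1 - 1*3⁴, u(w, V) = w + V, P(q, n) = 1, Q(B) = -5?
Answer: 4486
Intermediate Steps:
u(w, V) = V + w
E(p, X) = -82 (E(p, X) = -1 - 1*81 = -1 - 81 = -82)
j(I, O) = 249 (j(I, O) = -3*(-82 - 1*1) = -3*(-82 - 1) = -3*(-83) = 249)
4 + 18*j((-4 + 5) - 4, 1) = 4 + 18*249 = 4 + 4482 = 4486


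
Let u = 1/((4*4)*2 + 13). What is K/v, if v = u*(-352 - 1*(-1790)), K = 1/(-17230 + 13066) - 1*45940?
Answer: -2869412415/1995944 ≈ -1437.6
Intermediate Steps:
u = 1/45 (u = 1/(16*2 + 13) = 1/(32 + 13) = 1/45 ≈ 0.022222)
K = -191294161/4164 (K = 1/(-4164) - 45940 = -1/4164 - 45940 = -191294161/4164 ≈ -45940.)
v = 1438/45 (v = (-352 - 1*(-1790))/45 = (-352 + 1790)/45 = (1/45)*1438 = 1438/45 ≈ 31.956)
K/v = -191294161/(4164*1438/45) = -191294161/4164*45/1438 = -2869412415/1995944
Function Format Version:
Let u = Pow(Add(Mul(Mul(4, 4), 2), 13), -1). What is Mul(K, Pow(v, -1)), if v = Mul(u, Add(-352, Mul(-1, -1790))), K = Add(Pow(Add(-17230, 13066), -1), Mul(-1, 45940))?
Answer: Rational(-2869412415, 1995944) ≈ -1437.6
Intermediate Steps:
u = Rational(1, 45) (u = Pow(Add(Mul(16, 2), 13), -1) = Pow(Add(32, 13), -1) = Pow(45, -1) = Rational(1, 45) ≈ 0.022222)
K = Rational(-191294161, 4164) (K = Add(Pow(-4164, -1), -45940) = Add(Rational(-1, 4164), -45940) = Rational(-191294161, 4164) ≈ -45940.)
v = Rational(1438, 45) (v = Mul(Rational(1, 45), Add(-352, Mul(-1, -1790))) = Mul(Rational(1, 45), Add(-352, 1790)) = Mul(Rational(1, 45), 1438) = Rational(1438, 45) ≈ 31.956)
Mul(K, Pow(v, -1)) = Mul(Rational(-191294161, 4164), Pow(Rational(1438, 45), -1)) = Mul(Rational(-191294161, 4164), Rational(45, 1438)) = Rational(-2869412415, 1995944)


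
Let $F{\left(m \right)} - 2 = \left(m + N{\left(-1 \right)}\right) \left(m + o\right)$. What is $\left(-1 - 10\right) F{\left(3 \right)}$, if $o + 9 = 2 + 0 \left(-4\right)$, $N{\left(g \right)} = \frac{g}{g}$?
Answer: $154$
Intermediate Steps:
$N{\left(g \right)} = 1$
$o = -7$ ($o = -9 + \left(2 + 0 \left(-4\right)\right) = -9 + \left(2 + 0\right) = -9 + 2 = -7$)
$F{\left(m \right)} = 2 + \left(1 + m\right) \left(-7 + m\right)$ ($F{\left(m \right)} = 2 + \left(m + 1\right) \left(m - 7\right) = 2 + \left(1 + m\right) \left(-7 + m\right)$)
$\left(-1 - 10\right) F{\left(3 \right)} = \left(-1 - 10\right) \left(-5 + 3^{2} - 18\right) = \left(-1 - 10\right) \left(-5 + 9 - 18\right) = \left(-11\right) \left(-14\right) = 154$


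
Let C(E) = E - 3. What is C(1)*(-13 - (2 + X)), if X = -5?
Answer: 20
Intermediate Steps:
C(E) = -3 + E
C(1)*(-13 - (2 + X)) = (-3 + 1)*(-13 - (2 - 5)) = -2*(-13 - 1*(-3)) = -2*(-13 + 3) = -2*(-10) = 20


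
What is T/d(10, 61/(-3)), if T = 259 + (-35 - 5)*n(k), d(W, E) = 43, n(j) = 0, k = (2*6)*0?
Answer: 259/43 ≈ 6.0233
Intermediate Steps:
k = 0 (k = 12*0 = 0)
T = 259 (T = 259 + (-35 - 5)*0 = 259 - 40*0 = 259 + 0 = 259)
T/d(10, 61/(-3)) = 259/43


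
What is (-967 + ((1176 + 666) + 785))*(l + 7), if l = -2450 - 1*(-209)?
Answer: -3708440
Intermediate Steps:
l = -2241 (l = -2450 + 209 = -2241)
(-967 + ((1176 + 666) + 785))*(l + 7) = (-967 + ((1176 + 666) + 785))*(-2241 + 7) = (-967 + (1842 + 785))*(-2234) = (-967 + 2627)*(-2234) = 1660*(-2234) = -3708440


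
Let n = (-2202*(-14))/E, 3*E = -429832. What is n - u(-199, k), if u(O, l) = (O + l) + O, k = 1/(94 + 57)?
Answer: 6454412155/16226158 ≈ 397.78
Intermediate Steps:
k = 1/151 ≈ 0.0066225
E = -429832/3 (E = (⅓)*(-429832) = -429832/3 ≈ -1.4328e+5)
u(O, l) = l + 2*O
n = -23121/107458 (n = (-2202*(-14))/(-429832/3) = 30828*(-3/429832) = -23121/107458 ≈ -0.21516)
n - u(-199, k) = -23121/107458 - (1/151 + 2*(-199)) = -23121/107458 - (1/151 - 398) = -23121/107458 - 1*(-60097/151) = -23121/107458 + 60097/151 = 6454412155/16226158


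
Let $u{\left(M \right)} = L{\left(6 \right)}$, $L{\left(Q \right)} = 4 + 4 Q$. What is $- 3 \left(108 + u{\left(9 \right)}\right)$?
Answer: $-408$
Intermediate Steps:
$u{\left(M \right)} = 28$ ($u{\left(M \right)} = 4 + 4 \cdot 6 = 4 + 24 = 28$)
$- 3 \left(108 + u{\left(9 \right)}\right) = - 3 \left(108 + 28\right) = \left(-3\right) 136 = -408$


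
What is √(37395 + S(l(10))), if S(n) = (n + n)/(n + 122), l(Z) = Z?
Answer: 2*√10180830/33 ≈ 193.38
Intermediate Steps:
S(n) = 2*n/(122 + n) (S(n) = (2*n)/(122 + n) = 2*n/(122 + n))
√(37395 + S(l(10))) = √(37395 + 2*10/(122 + 10)) = √(37395 + 2*10/132) = √(37395 + 2*10*(1/132)) = √(37395 + 5/33) = √(1234040/33) = 2*√10180830/33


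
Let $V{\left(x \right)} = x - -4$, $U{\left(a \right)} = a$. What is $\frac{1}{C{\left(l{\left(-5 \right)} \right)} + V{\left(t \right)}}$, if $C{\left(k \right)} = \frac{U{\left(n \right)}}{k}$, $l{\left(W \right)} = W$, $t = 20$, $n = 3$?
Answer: $\frac{5}{117} \approx 0.042735$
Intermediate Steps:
$C{\left(k \right)} = \frac{3}{k}$
$V{\left(x \right)} = 4 + x$ ($V{\left(x \right)} = x + 4 = 4 + x$)
$\frac{1}{C{\left(l{\left(-5 \right)} \right)} + V{\left(t \right)}} = \frac{1}{\frac{3}{-5} + \left(4 + 20\right)} = \frac{1}{3 \left(- \frac{1}{5}\right) + 24} = \frac{1}{- \frac{3}{5} + 24} = \frac{1}{\frac{117}{5}} = \frac{5}{117}$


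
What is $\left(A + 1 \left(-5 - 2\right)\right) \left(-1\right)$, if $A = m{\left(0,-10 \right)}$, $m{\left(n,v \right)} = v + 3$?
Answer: $14$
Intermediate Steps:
$m{\left(n,v \right)} = 3 + v$
$A = -7$ ($A = 3 - 10 = -7$)
$\left(A + 1 \left(-5 - 2\right)\right) \left(-1\right) = \left(-7 + 1 \left(-5 - 2\right)\right) \left(-1\right) = \left(-7 + 1 \left(-7\right)\right) \left(-1\right) = \left(-7 - 7\right) \left(-1\right) = \left(-14\right) \left(-1\right) = 14$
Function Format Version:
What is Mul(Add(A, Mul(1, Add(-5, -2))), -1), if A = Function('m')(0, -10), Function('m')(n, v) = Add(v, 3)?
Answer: 14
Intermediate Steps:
Function('m')(n, v) = Add(3, v)
A = -7 (A = Add(3, -10) = -7)
Mul(Add(A, Mul(1, Add(-5, -2))), -1) = Mul(Add(-7, Mul(1, Add(-5, -2))), -1) = Mul(Add(-7, Mul(1, -7)), -1) = Mul(Add(-7, -7), -1) = Mul(-14, -1) = 14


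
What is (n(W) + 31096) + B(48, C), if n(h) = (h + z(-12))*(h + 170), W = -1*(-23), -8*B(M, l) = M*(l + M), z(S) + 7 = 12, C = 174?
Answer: 35168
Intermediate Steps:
z(S) = 5 (z(S) = -7 + 12 = 5)
B(M, l) = -M*(M + l)/8 (B(M, l) = -M*(l + M)/8 = -M*(M + l)/8)
W = 23
n(h) = (5 + h)*(170 + h) (n(h) = (h + 5)*(h + 170) = (5 + h)*(170 + h))
(n(W) + 31096) + B(48, C) = ((850 + 23² + 175*23) + 31096) - ⅛*48*(48 + 174) = ((850 + 529 + 4025) + 31096) - ⅛*48*222 = (5404 + 31096) - 1332 = 36500 - 1332 = 35168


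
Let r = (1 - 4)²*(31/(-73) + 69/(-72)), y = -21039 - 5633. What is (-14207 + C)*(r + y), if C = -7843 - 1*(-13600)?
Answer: 65841204325/292 ≈ 2.2548e+8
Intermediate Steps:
y = -26672
C = 5757 (C = -7843 + 13600 = 5757)
r = -7269/584 (r = (-3)²*(31*(-1/73) + 69*(-1/72)) = 9*(-31/73 - 23/24) = 9*(-2423/1752) = -7269/584 ≈ -12.447)
(-14207 + C)*(r + y) = (-14207 + 5757)*(-7269/584 - 26672) = -8450*(-15583717/584) = 65841204325/292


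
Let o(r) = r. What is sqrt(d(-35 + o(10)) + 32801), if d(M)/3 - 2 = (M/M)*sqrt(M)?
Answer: sqrt(32807 + 15*I) ≈ 181.13 + 0.0414*I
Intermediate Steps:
d(M) = 6 + 3*sqrt(M) (d(M) = 6 + 3*((M/M)*sqrt(M)) = 6 + 3*(1*sqrt(M)) = 6 + 3*sqrt(M))
sqrt(d(-35 + o(10)) + 32801) = sqrt((6 + 3*sqrt(-35 + 10)) + 32801) = sqrt((6 + 3*sqrt(-25)) + 32801) = sqrt((6 + 3*(5*I)) + 32801) = sqrt((6 + 15*I) + 32801) = sqrt(32807 + 15*I)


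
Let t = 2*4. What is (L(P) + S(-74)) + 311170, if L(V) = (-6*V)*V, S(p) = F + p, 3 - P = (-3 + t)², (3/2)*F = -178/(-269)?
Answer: 248711300/807 ≈ 3.0819e+5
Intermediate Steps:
F = 356/807 (F = 2*(-178/(-269))/3 = 2*(-178*(-1/269))/3 = (⅔)*(178/269) = 356/807 ≈ 0.44114)
t = 8
P = -22 (P = 3 - (-3 + 8)² = 3 - 1*5² = 3 - 1*25 = 3 - 25 = -22)
S(p) = 356/807 + p
L(V) = -6*V²
(L(P) + S(-74)) + 311170 = (-6*(-22)² + (356/807 - 74)) + 311170 = (-6*484 - 59362/807) + 311170 = (-2904 - 59362/807) + 311170 = -2402890/807 + 311170 = 248711300/807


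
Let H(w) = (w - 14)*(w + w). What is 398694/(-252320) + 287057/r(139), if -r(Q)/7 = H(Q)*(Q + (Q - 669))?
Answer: -1892382756913/1199917222000 ≈ -1.5771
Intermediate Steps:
H(w) = 2*w*(-14 + w) (H(w) = (-14 + w)*(2*w) = 2*w*(-14 + w))
r(Q) = -14*Q*(-669 + 2*Q)*(-14 + Q) (r(Q) = -7*2*Q*(-14 + Q)*(Q + (Q - 669)) = -7*2*Q*(-14 + Q)*(Q + (-669 + Q)) = -7*2*Q*(-14 + Q)*(-669 + 2*Q) = -14*Q*(-669 + 2*Q)*(-14 + Q))
398694/(-252320) + 287057/r(139) = 398694/(-252320) + 287057/((-14*139*(-669 + 2*139)*(-14 + 139))) = 398694*(-1/252320) + 287057/((-14*139*(-669 + 278)*125)) = -199347/126160 + 287057/((-14*139*(-391)*125)) = -199347/126160 + 287057/95110750 = -1892382756913/1199917222000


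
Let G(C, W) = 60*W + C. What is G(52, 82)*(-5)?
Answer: -24860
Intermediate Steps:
G(C, W) = C + 60*W
G(52, 82)*(-5) = (52 + 60*82)*(-5) = (52 + 4920)*(-5) = 4972*(-5) = -24860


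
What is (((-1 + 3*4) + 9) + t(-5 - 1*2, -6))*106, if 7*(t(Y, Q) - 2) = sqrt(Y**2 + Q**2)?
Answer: 2332 + 106*sqrt(85)/7 ≈ 2471.6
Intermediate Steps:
t(Y, Q) = 2 + sqrt(Q**2 + Y**2)/7 (t(Y, Q) = 2 + sqrt(Y**2 + Q**2)/7 = 2 + sqrt(Q**2 + Y**2)/7)
(((-1 + 3*4) + 9) + t(-5 - 1*2, -6))*106 = (((-1 + 3*4) + 9) + (2 + sqrt((-6)**2 + (-5 - 1*2)**2)/7))*106 = (((-1 + 12) + 9) + (2 + sqrt(36 + (-5 - 2)**2)/7))*106 = ((11 + 9) + (2 + sqrt(36 + (-7)**2)/7))*106 = (20 + (2 + sqrt(36 + 49)/7))*106 = (20 + (2 + sqrt(85)/7))*106 = (22 + sqrt(85)/7)*106 = 2332 + 106*sqrt(85)/7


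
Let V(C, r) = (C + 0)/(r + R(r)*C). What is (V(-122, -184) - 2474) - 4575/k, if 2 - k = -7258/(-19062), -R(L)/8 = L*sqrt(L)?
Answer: (-10468552576*sqrt(46) + 5362317*I)/(1012*(-I + 1952*sqrt(46))) ≈ -5299.4 - 5.0082e-5*I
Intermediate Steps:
R(L) = -8*L**(3/2) (R(L) = -8*L*sqrt(L) = -8*L**(3/2))
V(C, r) = C/(r - 8*C*r**(3/2)) (V(C, r) = (C + 0)/(r + (-8*r**(3/2))*C) = C/(r - 8*C*r**(3/2)))
k = 15433/9531 (k = 2 - (-7258)/(-19062) = 2 - (-7258)*(-1)/19062 = 2 - 1*3629/9531 = 2 - 3629/9531 = 15433/9531 ≈ 1.6192)
(V(-122, -184) - 2474) - 4575/k = (-122/(-184 - 8*(-122)*(-184)**(3/2)) - 2474) - 4575/15433/9531 = (-122/(-184 - 8*(-122)*(-368*I*sqrt(46))) - 2474) - 4575*9531/15433 = (-122/(-184 - 359168*I*sqrt(46)) - 2474) - 714825/253 = (-2474 - 122/(-184 - 359168*I*sqrt(46))) - 714825/253 = -1340747/253 - 122/(-184 - 359168*I*sqrt(46))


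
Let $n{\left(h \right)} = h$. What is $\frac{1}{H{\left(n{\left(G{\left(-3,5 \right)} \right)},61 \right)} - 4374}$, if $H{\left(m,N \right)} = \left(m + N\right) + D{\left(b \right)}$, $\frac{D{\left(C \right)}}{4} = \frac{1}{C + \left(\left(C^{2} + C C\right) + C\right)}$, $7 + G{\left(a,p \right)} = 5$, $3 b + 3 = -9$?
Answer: $- \frac{6}{25889} \approx -0.00023176$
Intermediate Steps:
$b = -4$ ($b = -1 + \frac{1}{3} \left(-9\right) = -1 - 3 = -4$)
$G{\left(a,p \right)} = -2$ ($G{\left(a,p \right)} = -7 + 5 = -2$)
$D{\left(C \right)} = \frac{4}{2 C + 2 C^{2}}$ ($D{\left(C \right)} = \frac{4}{C + \left(\left(C^{2} + C C\right) + C\right)} = \frac{4}{C + \left(\left(C^{2} + C^{2}\right) + C\right)} = \frac{4}{C + \left(2 C^{2} + C\right)} = \frac{4}{C + \left(C + 2 C^{2}\right)} = \frac{4}{2 C + 2 C^{2}}$)
$H{\left(m,N \right)} = \frac{1}{6} + N + m$ ($H{\left(m,N \right)} = \left(m + N\right) + \frac{2}{\left(-4\right) \left(1 - 4\right)} = \left(N + m\right) + 2 \left(- \frac{1}{4}\right) \frac{1}{-3} = \left(N + m\right) + 2 \left(- \frac{1}{4}\right) \left(- \frac{1}{3}\right) = \left(N + m\right) + \frac{1}{6} = \frac{1}{6} + N + m$)
$\frac{1}{H{\left(n{\left(G{\left(-3,5 \right)} \right)},61 \right)} - 4374} = \frac{1}{\left(\frac{1}{6} + 61 - 2\right) - 4374} = \frac{1}{\frac{355}{6} - 4374} = \frac{1}{- \frac{25889}{6}} = - \frac{6}{25889}$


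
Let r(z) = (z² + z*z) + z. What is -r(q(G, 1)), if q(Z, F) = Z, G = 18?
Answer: -666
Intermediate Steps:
r(z) = z + 2*z² (r(z) = (z² + z²) + z = 2*z² + z = z + 2*z²)
-r(q(G, 1)) = -18*(1 + 2*18) = -18*(1 + 36) = -18*37 = -1*666 = -666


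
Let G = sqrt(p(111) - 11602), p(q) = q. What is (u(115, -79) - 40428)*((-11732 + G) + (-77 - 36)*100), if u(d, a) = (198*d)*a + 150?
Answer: 42358335456 - 1839108*I*sqrt(11491) ≈ 4.2358e+10 - 1.9715e+8*I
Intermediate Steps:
u(d, a) = 150 + 198*a*d (u(d, a) = 198*a*d + 150 = 150 + 198*a*d)
G = I*sqrt(11491) (G = sqrt(111 - 11602) = sqrt(-11491) = I*sqrt(11491) ≈ 107.2*I)
(u(115, -79) - 40428)*((-11732 + G) + (-77 - 36)*100) = ((150 + 198*(-79)*115) - 40428)*((-11732 + I*sqrt(11491)) + (-77 - 36)*100) = ((150 - 1798830) - 40428)*((-11732 + I*sqrt(11491)) - 113*100) = (-1798680 - 40428)*((-11732 + I*sqrt(11491)) - 11300) = -1839108*(-23032 + I*sqrt(11491)) = 42358335456 - 1839108*I*sqrt(11491)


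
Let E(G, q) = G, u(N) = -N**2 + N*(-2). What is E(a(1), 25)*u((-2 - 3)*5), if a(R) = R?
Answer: -575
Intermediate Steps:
u(N) = -N**2 - 2*N
E(a(1), 25)*u((-2 - 3)*5) = 1*(-(-2 - 3)*5*(2 + (-2 - 3)*5)) = 1*(-(-5*5)*(2 - 5*5)) = 1*(-1*(-25)*(2 - 25)) = 1*(-1*(-25)*(-23)) = 1*(-575) = -575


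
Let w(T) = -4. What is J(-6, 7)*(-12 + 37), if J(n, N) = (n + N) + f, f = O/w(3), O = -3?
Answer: 175/4 ≈ 43.750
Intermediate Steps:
f = ¾ (f = -3/(-4) = -3*(-¼) = ¾ ≈ 0.75000)
J(n, N) = ¾ + N + n (J(n, N) = (n + N) + ¾ = (N + n) + ¾ = ¾ + N + n)
J(-6, 7)*(-12 + 37) = (¾ + 7 - 6)*(-12 + 37) = (7/4)*25 = 175/4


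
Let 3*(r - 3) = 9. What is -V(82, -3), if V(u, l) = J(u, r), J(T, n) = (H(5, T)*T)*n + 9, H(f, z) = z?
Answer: -40353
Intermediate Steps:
r = 6 (r = 3 + (1/3)*9 = 3 + 3 = 6)
J(T, n) = 9 + n*T**2 (J(T, n) = (T*T)*n + 9 = T**2*n + 9 = n*T**2 + 9 = 9 + n*T**2)
V(u, l) = 9 + 6*u**2
-V(82, -3) = -(9 + 6*82**2) = -(9 + 6*6724) = -(9 + 40344) = -1*40353 = -40353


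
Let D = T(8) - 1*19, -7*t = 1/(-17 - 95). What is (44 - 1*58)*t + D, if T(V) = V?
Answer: -617/56 ≈ -11.018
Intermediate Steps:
t = 1/784 (t = -1/(7*(-17 - 95)) = -⅐/(-112) = -⅐*(-1/112) = 1/784 ≈ 0.0012755)
D = -11 (D = 8 - 1*19 = 8 - 19 = -11)
(44 - 1*58)*t + D = (44 - 1*58)*(1/784) - 11 = (44 - 58)*(1/784) - 11 = -14*1/784 - 11 = -1/56 - 11 = -617/56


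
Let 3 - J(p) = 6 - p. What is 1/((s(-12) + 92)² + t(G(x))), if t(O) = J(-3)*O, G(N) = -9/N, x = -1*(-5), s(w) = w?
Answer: 5/32054 ≈ 0.00015599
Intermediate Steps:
J(p) = -3 + p (J(p) = 3 - (6 - p) = 3 + (-6 + p) = -3 + p)
x = 5
t(O) = -6*O (t(O) = (-3 - 3)*O = -6*O)
1/((s(-12) + 92)² + t(G(x))) = 1/((-12 + 92)² - (-54)/5) = 1/(80² - (-54)/5) = 1/(6400 - 6*(-9/5)) = 1/(6400 + 54/5) = 1/(32054/5) = 5/32054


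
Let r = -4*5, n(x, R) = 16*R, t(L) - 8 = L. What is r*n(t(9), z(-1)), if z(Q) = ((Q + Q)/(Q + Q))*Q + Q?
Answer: 640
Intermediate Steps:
t(L) = 8 + L
z(Q) = 2*Q (z(Q) = ((2*Q)/((2*Q)))*Q + Q = ((2*Q)*(1/(2*Q)))*Q + Q = 1*Q + Q = Q + Q = 2*Q)
r = -20
r*n(t(9), z(-1)) = -320*2*(-1) = -320*(-2) = -20*(-32) = 640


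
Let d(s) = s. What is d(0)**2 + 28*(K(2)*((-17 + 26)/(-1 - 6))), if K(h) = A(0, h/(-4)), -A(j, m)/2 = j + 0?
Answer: 0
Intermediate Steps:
A(j, m) = -2*j (A(j, m) = -2*(j + 0) = -2*j)
K(h) = 0 (K(h) = -2*0 = 0)
d(0)**2 + 28*(K(2)*((-17 + 26)/(-1 - 6))) = 0**2 + 28*(0*((-17 + 26)/(-1 - 6))) = 0 + 28*(0*(9/(-7))) = 0 + 28*(0*(9*(-1/7))) = 0 + 28*(0*(-9/7)) = 0 + 28*0 = 0 + 0 = 0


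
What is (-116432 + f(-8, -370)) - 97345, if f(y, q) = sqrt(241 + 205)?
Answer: -213777 + sqrt(446) ≈ -2.1376e+5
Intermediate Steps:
f(y, q) = sqrt(446)
(-116432 + f(-8, -370)) - 97345 = (-116432 + sqrt(446)) - 97345 = -213777 + sqrt(446)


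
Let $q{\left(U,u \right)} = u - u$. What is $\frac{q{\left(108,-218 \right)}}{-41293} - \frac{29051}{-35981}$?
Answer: $\frac{2641}{3271} \approx 0.8074$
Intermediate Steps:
$q{\left(U,u \right)} = 0$
$\frac{q{\left(108,-218 \right)}}{-41293} - \frac{29051}{-35981} = \frac{0}{-41293} - \frac{29051}{-35981} = 0 \left(- \frac{1}{41293}\right) - - \frac{2641}{3271} = 0 + \frac{2641}{3271} = \frac{2641}{3271}$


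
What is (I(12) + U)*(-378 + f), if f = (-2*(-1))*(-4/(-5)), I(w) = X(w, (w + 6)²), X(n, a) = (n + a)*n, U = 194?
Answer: -7953332/5 ≈ -1.5907e+6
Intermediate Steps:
X(n, a) = n*(a + n) (X(n, a) = (a + n)*n = n*(a + n))
I(w) = w*(w + (6 + w)²) (I(w) = w*((w + 6)² + w) = w*((6 + w)² + w) = w*(w + (6 + w)²))
f = 8/5 (f = 2*(-4*(-⅕)) = 2*(⅘) = 8/5 ≈ 1.6000)
(I(12) + U)*(-378 + f) = (12*(12 + (6 + 12)²) + 194)*(-378 + 8/5) = (12*(12 + 18²) + 194)*(-1882/5) = (12*(12 + 324) + 194)*(-1882/5) = (12*336 + 194)*(-1882/5) = (4032 + 194)*(-1882/5) = 4226*(-1882/5) = -7953332/5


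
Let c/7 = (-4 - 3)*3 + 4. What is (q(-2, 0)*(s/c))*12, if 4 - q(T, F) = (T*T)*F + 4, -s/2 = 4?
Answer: 0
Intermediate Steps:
s = -8 (s = -2*4 = -8)
q(T, F) = -F*T**2 (q(T, F) = 4 - ((T*T)*F + 4) = 4 - (T**2*F + 4) = 4 - (F*T**2 + 4) = 4 - (4 + F*T**2) = 4 + (-4 - F*T**2) = -F*T**2)
c = -119 (c = 7*((-4 - 3)*3 + 4) = 7*(-7*3 + 4) = 7*(-21 + 4) = 7*(-17) = -119)
(q(-2, 0)*(s/c))*12 = ((-1*0*(-2)**2)*(-8/(-119)))*12 = ((-1*0*4)*(-8*(-1/119)))*12 = (0*(8/119))*12 = 0*12 = 0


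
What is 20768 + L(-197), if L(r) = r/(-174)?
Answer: 3613829/174 ≈ 20769.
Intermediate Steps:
L(r) = -r/174 (L(r) = r*(-1/174) = -r/174)
20768 + L(-197) = 20768 - 1/174*(-197) = 20768 + 197/174 = 3613829/174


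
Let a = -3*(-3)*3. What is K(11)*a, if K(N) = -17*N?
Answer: -5049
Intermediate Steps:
a = 27 (a = 9*3 = 27)
K(11)*a = -17*11*27 = -187*27 = -5049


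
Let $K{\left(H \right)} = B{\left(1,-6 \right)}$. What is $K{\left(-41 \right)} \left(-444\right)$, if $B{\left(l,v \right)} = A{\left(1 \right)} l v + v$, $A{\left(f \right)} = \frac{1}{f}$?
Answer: $5328$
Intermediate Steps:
$B{\left(l,v \right)} = v + l v$ ($B{\left(l,v \right)} = \frac{l}{1} v + v = 1 l v + v = l v + v = v + l v$)
$K{\left(H \right)} = -12$ ($K{\left(H \right)} = - 6 \left(1 + 1\right) = \left(-6\right) 2 = -12$)
$K{\left(-41 \right)} \left(-444\right) = \left(-12\right) \left(-444\right) = 5328$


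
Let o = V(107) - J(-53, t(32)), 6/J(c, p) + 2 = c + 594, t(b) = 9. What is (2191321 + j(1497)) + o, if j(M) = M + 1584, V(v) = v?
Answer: 1182840345/539 ≈ 2.1945e+6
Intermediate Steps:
J(c, p) = 6/(592 + c) (J(c, p) = 6/(-2 + (c + 594)) = 6/(-2 + (594 + c)) = 6/(592 + c))
j(M) = 1584 + M
o = 57667/539 (o = 107 - 6/(592 - 53) = 107 - 6/539 = 57667/539 ≈ 106.99)
(2191321 + j(1497)) + o = (2191321 + (1584 + 1497)) + 57667/539 = (2191321 + 3081) + 57667/539 = 2194402 + 57667/539 = 1182840345/539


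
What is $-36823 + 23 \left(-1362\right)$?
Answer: $-68149$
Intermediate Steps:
$-36823 + 23 \left(-1362\right) = -36823 - 31326 = -68149$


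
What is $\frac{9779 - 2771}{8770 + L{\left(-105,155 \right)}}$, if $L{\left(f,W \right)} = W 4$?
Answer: $\frac{1168}{1565} \approx 0.74633$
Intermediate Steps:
$L{\left(f,W \right)} = 4 W$
$\frac{9779 - 2771}{8770 + L{\left(-105,155 \right)}} = \frac{9779 - 2771}{8770 + 4 \cdot 155} = \frac{7008}{8770 + 620} = \frac{7008}{9390} = 7008 \cdot \frac{1}{9390} = \frac{1168}{1565}$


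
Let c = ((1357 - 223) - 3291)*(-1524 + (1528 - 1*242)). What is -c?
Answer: -513366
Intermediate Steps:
c = 513366 (c = (1134 - 3291)*(-1524 + (1528 - 242)) = -2157*(-1524 + 1286) = -2157*(-238) = 513366)
-c = -1*513366 = -513366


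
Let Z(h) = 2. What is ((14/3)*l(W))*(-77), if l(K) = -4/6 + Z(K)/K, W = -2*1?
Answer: 5390/9 ≈ 598.89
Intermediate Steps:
W = -2
l(K) = -2/3 + 2/K (l(K) = -4/6 + 2/K = -4*1/6 + 2/K = -2/3 + 2/K)
((14/3)*l(W))*(-77) = ((14/3)*(-2/3 + 2/(-2)))*(-77) = (((1/3)*14)*(-2/3 + 2*(-1/2)))*(-77) = (14*(-2/3 - 1)/3)*(-77) = ((14/3)*(-5/3))*(-77) = -70/9*(-77) = 5390/9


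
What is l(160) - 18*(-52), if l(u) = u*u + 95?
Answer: 26631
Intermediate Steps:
l(u) = 95 + u**2 (l(u) = u**2 + 95 = 95 + u**2)
l(160) - 18*(-52) = (95 + 160**2) - 18*(-52) = (95 + 25600) - 1*(-936) = 25695 + 936 = 26631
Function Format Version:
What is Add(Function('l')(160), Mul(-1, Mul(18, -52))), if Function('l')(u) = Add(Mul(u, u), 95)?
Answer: 26631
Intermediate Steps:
Function('l')(u) = Add(95, Pow(u, 2)) (Function('l')(u) = Add(Pow(u, 2), 95) = Add(95, Pow(u, 2)))
Add(Function('l')(160), Mul(-1, Mul(18, -52))) = Add(Add(95, Pow(160, 2)), Mul(-1, Mul(18, -52))) = Add(Add(95, 25600), Mul(-1, -936)) = Add(25695, 936) = 26631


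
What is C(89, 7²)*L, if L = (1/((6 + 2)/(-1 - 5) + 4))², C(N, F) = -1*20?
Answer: -45/16 ≈ -2.8125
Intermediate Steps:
C(N, F) = -20
L = 9/64 (L = (1/(8/(-6) + 4))² = (1/(8*(-⅙) + 4))² = (1/(-4/3 + 4))² = (1/(8/3))² = (3/8)² = 9/64 ≈ 0.14063)
C(89, 7²)*L = -20*9/64 = -45/16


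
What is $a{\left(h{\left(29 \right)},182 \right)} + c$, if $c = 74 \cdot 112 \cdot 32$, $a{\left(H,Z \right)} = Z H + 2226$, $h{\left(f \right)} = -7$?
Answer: $266168$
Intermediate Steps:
$a{\left(H,Z \right)} = 2226 + H Z$ ($a{\left(H,Z \right)} = H Z + 2226 = 2226 + H Z$)
$c = 265216$ ($c = 8288 \cdot 32 = 265216$)
$a{\left(h{\left(29 \right)},182 \right)} + c = \left(2226 - 1274\right) + 265216 = 952 + 265216 = 266168$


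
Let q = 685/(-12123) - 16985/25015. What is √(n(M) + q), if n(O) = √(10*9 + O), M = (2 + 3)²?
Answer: √(-300621111718326 + 408732062397129*√115)/20217123 ≈ 3.1604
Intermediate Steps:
M = 25 (M = 5² = 25)
n(O) = √(90 + O)
q = -44608886/60651369 (q = 685*(-1/12123) - 16985*1/25015 = -685/12123 - 3397/5003 = -44608886/60651369 ≈ -0.73550)
√(n(M) + q) = √(√(90 + 25) - 44608886/60651369) = √(√115 - 44608886/60651369) = √(-44608886/60651369 + √115)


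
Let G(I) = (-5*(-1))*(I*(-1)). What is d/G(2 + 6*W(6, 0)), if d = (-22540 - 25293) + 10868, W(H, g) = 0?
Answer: 7393/2 ≈ 3696.5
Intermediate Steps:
d = -36965 (d = -47833 + 10868 = -36965)
G(I) = -5*I (G(I) = 5*(-I) = -5*I)
d/G(2 + 6*W(6, 0)) = -36965*(-1/(5*(2 + 6*0))) = -36965*(-1/(5*(2 + 0))) = -36965/((-5*2)) = -36965/(-10) = -36965*(-⅒) = 7393/2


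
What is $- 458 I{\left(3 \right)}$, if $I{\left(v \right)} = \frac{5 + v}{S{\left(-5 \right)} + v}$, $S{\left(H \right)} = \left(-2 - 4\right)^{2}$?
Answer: $- \frac{3664}{39} \approx -93.949$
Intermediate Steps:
$S{\left(H \right)} = 36$ ($S{\left(H \right)} = \left(-6\right)^{2} = 36$)
$I{\left(v \right)} = \frac{5 + v}{36 + v}$
$- 458 I{\left(3 \right)} = - 458 \frac{5 + 3}{36 + 3} = - 458 \cdot \frac{1}{39} \cdot 8 = \left(-458\right) \frac{8}{39} = - \frac{3664}{39}$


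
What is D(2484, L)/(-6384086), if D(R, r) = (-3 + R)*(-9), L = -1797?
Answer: 22329/6384086 ≈ 0.0034976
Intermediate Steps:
D(R, r) = 27 - 9*R
D(2484, L)/(-6384086) = (27 - 9*2484)/(-6384086) = (27 - 22356)*(-1/6384086) = -22329*(-1/6384086) = 22329/6384086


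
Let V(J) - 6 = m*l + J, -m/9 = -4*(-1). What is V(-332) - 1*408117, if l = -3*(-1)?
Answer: -408551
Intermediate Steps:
l = 3
m = -36 (m = -(-36)*(-1) = -9*4 = -36)
V(J) = -102 + J (V(J) = 6 + (-36*3 + J) = 6 + (-108 + J) = -102 + J)
V(-332) - 1*408117 = (-102 - 332) - 1*408117 = -434 - 408117 = -408551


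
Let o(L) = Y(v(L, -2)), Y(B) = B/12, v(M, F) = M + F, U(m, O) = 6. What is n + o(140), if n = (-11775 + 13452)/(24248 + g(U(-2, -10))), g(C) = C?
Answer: 140299/12127 ≈ 11.569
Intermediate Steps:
v(M, F) = F + M
Y(B) = B/12 (Y(B) = B*(1/12) = B/12)
o(L) = -1/6 + L/12 (o(L) = (-2 + L)/12 = -1/6 + L/12)
n = 1677/24254 (n = (-11775 + 13452)/(24248 + 6) = 1677/24254 ≈ 0.069143)
n + o(140) = 1677/24254 + (-1/6 + (1/12)*140) = 1677/24254 + (-1/6 + 35/3) = 1677/24254 + 23/2 = 140299/12127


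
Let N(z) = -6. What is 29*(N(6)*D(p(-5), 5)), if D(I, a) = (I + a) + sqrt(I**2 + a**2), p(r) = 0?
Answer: -1740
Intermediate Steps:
D(I, a) = I + a + sqrt(I**2 + a**2)
29*(N(6)*D(p(-5), 5)) = 29*(-6*(0 + 5 + sqrt(0**2 + 5**2))) = 29*(-6*(0 + 5 + sqrt(0 + 25))) = 29*(-6*(0 + 5 + sqrt(25))) = 29*(-6*(0 + 5 + 5)) = 29*(-6*10) = 29*(-60) = -1740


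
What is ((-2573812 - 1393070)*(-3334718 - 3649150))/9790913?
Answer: 27704180259576/9790913 ≈ 2.8296e+6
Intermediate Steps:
((-2573812 - 1393070)*(-3334718 - 3649150))/9790913 = -3966882*(-6983868)*(1/9790913) = 27704180259576*(1/9790913) = 27704180259576/9790913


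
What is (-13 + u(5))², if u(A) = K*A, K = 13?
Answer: 2704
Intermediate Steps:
u(A) = 13*A
(-13 + u(5))² = (-13 + 13*5)² = (-13 + 65)² = 52² = 2704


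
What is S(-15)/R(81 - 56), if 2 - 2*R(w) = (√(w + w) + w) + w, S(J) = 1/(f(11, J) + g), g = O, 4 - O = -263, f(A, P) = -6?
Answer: -16/98049 + 5*√2/294147 ≈ -0.00013914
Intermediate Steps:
O = 267 (O = 4 - 1*(-263) = 4 + 263 = 267)
g = 267
S(J) = 1/261 (S(J) = 1/(-6 + 267) = 1/261)
R(w) = 1 - w - √2*√w/2 (R(w) = 1 - ((√(w + w) + w) + w)/2 = 1 - ((√(2*w) + w) + w)/2 = 1 - ((√2*√w + w) + w)/2 = 1 - ((w + √2*√w) + w)/2 = 1 - (2*w + √2*√w)/2 = 1 + (-w - √2*√w/2) = 1 - w - √2*√w/2)
S(-15)/R(81 - 56) = 1/(261*(1 - (81 - 56) - √2*√(81 - 56)/2)) = 1/(261*(1 - 1*25 - √2*√25/2)) = 1/(261*(1 - 25 - ½*√2*5)) = 1/(261*(1 - 25 - 5*√2/2)) = 1/(261*(-24 - 5*√2/2))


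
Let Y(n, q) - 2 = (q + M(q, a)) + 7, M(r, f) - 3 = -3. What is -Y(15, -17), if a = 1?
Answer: 8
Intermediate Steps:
M(r, f) = 0 (M(r, f) = 3 - 3 = 0)
Y(n, q) = 9 + q (Y(n, q) = 2 + ((q + 0) + 7) = 2 + (q + 7) = 2 + (7 + q) = 9 + q)
-Y(15, -17) = -(9 - 17) = -1*(-8) = 8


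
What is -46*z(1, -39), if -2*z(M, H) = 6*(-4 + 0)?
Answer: -552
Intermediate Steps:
z(M, H) = 12 (z(M, H) = -3*(-4 + 0) = -3*(-4) = -½*(-24) = 12)
-46*z(1, -39) = -46*12 = -552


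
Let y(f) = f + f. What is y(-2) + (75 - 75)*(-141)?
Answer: -4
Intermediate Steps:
y(f) = 2*f
y(-2) + (75 - 75)*(-141) = 2*(-2) + (75 - 75)*(-141) = -4 + 0*(-141) = -4 + 0 = -4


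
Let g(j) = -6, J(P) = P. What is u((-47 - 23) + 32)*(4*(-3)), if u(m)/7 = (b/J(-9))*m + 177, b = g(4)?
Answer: -12740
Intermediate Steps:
b = -6
u(m) = 1239 + 14*m/3 (u(m) = 7*((-6/(-9))*m + 177) = 7*((-6*(-⅑))*m + 177) = 7*(2*m/3 + 177) = 7*(177 + 2*m/3) = 1239 + 14*m/3)
u((-47 - 23) + 32)*(4*(-3)) = (1239 + 14*((-47 - 23) + 32)/3)*(4*(-3)) = (1239 + 14*(-70 + 32)/3)*(-12) = (1239 + (14/3)*(-38))*(-12) = (1239 - 532/3)*(-12) = (3185/3)*(-12) = -12740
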